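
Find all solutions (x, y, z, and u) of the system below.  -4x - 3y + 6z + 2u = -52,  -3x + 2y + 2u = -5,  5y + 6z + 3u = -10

infinitely many solutions

Row-reduce:
R1 ← R1 / (-4).
R2 ← R2 + 3·R1.
R2 ← R2 / (17/4).
R1 ← R1 − 3/4·R2.
R3 ← R3 − 5·R2.
R3 ← R3 / (192/17).
R1 ← R1 + 12/17·R3.
R2 ← R2 + 18/17·R3.
Rank is 3 with 4 unknowns, leaving u free.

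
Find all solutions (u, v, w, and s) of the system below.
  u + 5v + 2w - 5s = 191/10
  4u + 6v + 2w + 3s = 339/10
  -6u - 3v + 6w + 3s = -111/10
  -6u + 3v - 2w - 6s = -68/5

Row-reduce the augmented matrix:
R2 ← R2 − 4·R1.
R3 ← R3 + 6·R1.
R4 ← R4 + 6·R1.
R2 ← R2 / (-14).
R1 ← R1 − 5·R2.
R3 ← R3 − 27·R2.
R4 ← R4 − 33·R2.
R3 ← R3 / (45/7).
R1 ← R1 + 1/7·R3.
R2 ← R2 − 3/7·R3.
R4 ← R4 + 29/7·R3.
R4 ← R4 / (147/5).
R1 ← R1 − 18/5·R4.
R2 ← R2 + 14/5·R4.
R3 ← R3 − 27/10·R4.
Reading off the reduced rows gives u = 13/5, v = 3, w = 2, s = 1/2.

u = 13/5, v = 3, w = 2, s = 1/2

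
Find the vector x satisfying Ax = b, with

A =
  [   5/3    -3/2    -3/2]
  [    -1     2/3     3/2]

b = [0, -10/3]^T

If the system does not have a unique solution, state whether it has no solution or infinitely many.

infinitely many solutions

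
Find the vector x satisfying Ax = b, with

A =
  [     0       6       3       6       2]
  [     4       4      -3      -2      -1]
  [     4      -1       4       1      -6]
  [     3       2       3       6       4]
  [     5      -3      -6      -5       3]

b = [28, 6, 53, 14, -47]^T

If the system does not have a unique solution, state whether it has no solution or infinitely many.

x_1 = 2, x_2 = 3, x_3 = 6, x_4 = 0, x_5 = -4

Row-reduce the augmented matrix:
Swap R1 and R2.
R1 ← R1 / (4).
R3 ← R3 − 4·R1.
R4 ← R4 − 3·R1.
R5 ← R5 − 5·R1.
R2 ← R2 / (6).
R1 ← R1 − 1·R2.
R3 ← R3 + 5·R2.
R4 ← R4 + 1·R2.
R5 ← R5 + 8·R2.
R3 ← R3 / (19/2).
R1 ← R1 + 5/4·R3.
R2 ← R2 − 1/2·R3.
R4 ← R4 − 23/4·R3.
R5 ← R5 − 7/4·R3.
R4 ← R4 / (139/38).
R1 ← R1 + 17/38·R4.
R2 ← R2 − 11/19·R4.
R3 ← R3 − 16/19·R4.
R5 ← R5 − 153/38·R4.
R5 ← R5 / (-119/417).
R1 ← R1 + 64/417·R5.
R2 ← R2 + 171/278·R5.
R3 ← R3 + 276/139·R5.
R4 ← R4 − 1619/834·R5.
Reading off the reduced rows gives x_1 = 2, x_2 = 3, x_3 = 6, x_4 = 0, x_5 = -4.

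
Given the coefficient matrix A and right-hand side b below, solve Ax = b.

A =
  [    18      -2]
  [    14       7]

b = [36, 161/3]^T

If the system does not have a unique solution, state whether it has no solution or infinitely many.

x_1 = 7/3, x_2 = 3

Row-reduce the augmented matrix:
R1 ← R1 / (18).
R2 ← R2 − 14·R1.
R2 ← R2 / (77/9).
R1 ← R1 + 1/9·R2.
Reading off the reduced rows gives x_1 = 7/3, x_2 = 3.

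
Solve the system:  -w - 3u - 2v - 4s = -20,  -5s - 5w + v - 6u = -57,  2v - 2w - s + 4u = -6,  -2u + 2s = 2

Row-reduce the augmented matrix:
R1 ← R1 / (-3).
R2 ← R2 + 6·R1.
R3 ← R3 − 4·R1.
R4 ← R4 + 2·R1.
R2 ← R2 / (5).
R1 ← R1 − 2/3·R2.
R3 ← R3 + 2/3·R2.
R4 ← R4 − 4/3·R2.
R3 ← R3 / (-56/15).
R1 ← R1 − 11/15·R3.
R2 ← R2 + 3/5·R3.
R4 ← R4 − 22/15·R3.
R4 ← R4 / (43/28).
R1 ← R1 + 13/56·R4.
R2 ← R2 − 87/56·R4.
R3 ← R3 − 89/56·R4.
Reading off the reduced rows gives u = 3, v = -4, w = 3, s = 4.

u = 3, v = -4, w = 3, s = 4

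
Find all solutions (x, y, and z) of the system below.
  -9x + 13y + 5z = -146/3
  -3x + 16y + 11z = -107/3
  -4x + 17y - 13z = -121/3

Row-reduce the augmented matrix:
R1 ← R1 / (-9).
R2 ← R2 + 3·R1.
R3 ← R3 + 4·R1.
R2 ← R2 / (35/3).
R1 ← R1 + 13/9·R2.
R3 ← R3 − 101/9·R2.
R3 ← R3 / (-121/5).
R1 ← R1 − 3/5·R3.
R2 ← R2 − 4/5·R3.
Reading off the reduced rows gives x = 3, y = -5/3, z = 0.

x = 3, y = -5/3, z = 0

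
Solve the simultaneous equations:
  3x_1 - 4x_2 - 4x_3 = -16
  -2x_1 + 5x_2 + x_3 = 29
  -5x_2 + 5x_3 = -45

Row-reduce the augmented matrix:
R1 ← R1 / (3).
R2 ← R2 + 2·R1.
R2 ← R2 / (7/3).
R1 ← R1 + 4/3·R2.
R3 ← R3 + 5·R2.
R3 ← R3 / (10/7).
R1 ← R1 + 16/7·R3.
R2 ← R2 + 5/7·R3.
Reading off the reduced rows gives x_1 = -4, x_2 = 5, x_3 = -4.

x_1 = -4, x_2 = 5, x_3 = -4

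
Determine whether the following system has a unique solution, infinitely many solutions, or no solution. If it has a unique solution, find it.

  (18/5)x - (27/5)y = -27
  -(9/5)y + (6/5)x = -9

infinitely many solutions

Row-reduce:
R1 ← R1 / (18/5).
R2 ← R2 − 6/5·R1.
Rank is 1 with 2 unknowns, leaving y free.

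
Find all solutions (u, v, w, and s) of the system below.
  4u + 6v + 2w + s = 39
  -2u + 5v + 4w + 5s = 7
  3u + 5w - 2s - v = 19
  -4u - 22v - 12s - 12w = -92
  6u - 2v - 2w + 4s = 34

Row-reduce the augmented matrix:
R1 ← R1 / (4).
R2 ← R2 + 2·R1.
R3 ← R3 − 3·R1.
R4 ← R4 + 4·R1.
R5 ← R5 − 6·R1.
R2 ← R2 / (8).
R1 ← R1 − 3/2·R2.
R3 ← R3 + 11/2·R2.
R4 ← R4 + 16·R2.
R5 ← R5 + 11·R2.
R3 ← R3 / (111/16).
R1 ← R1 + 7/16·R3.
R2 ← R2 − 5/8·R3.
R5 ← R5 − 15/8·R3.
Swap R4 and R5.
R4 ← R4 / (362/37).
R1 ← R1 + 53/74·R4.
R2 ← R2 − 22/37·R4.
R3 ← R3 − 11/74·R4.
R5 reduces to 0 = 0, so the extra equation is consistent.
Reading off the reduced rows gives u = 6, v = 2, w = 1, s = 1.

u = 6, v = 2, w = 1, s = 1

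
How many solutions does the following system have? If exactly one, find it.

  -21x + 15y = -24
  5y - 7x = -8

Row-reduce:
R1 ← R1 / (-21).
R2 ← R2 + 7·R1.
Rank is 1 with 2 unknowns, leaving y free.

infinitely many solutions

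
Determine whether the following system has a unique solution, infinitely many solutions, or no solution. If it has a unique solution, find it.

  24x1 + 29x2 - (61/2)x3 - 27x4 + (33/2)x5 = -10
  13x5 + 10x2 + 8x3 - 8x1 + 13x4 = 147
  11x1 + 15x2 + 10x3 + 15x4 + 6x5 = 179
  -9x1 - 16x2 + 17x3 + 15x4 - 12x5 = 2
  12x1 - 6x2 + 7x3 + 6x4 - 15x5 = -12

infinitely many solutions

Row-reduce:
R1 ← R1 / (24).
R2 ← R2 + 8·R1.
R3 ← R3 − 11·R1.
R4 ← R4 + 9·R1.
R5 ← R5 − 12·R1.
R2 ← R2 / (59/3).
R1 ← R1 − 29/24·R2.
R3 ← R3 − 41/24·R2.
R4 ← R4 + 41/8·R2.
R5 ← R5 + 41/2·R2.
R3 ← R3 / (11407/472).
R1 ← R1 + 537/472·R3.
R2 ← R2 + 13/118·R3.
R4 ← R4 − 2359/472·R3.
R5 ← R5 − 2359/118·R3.
R4 ← R4 / (7483/22814).
R1 ← R1 + 2245/22814·R4.
R2 ← R2 − 7451/22814·R4.
R3 ← R3 − 12757/11407·R4.
R5 ← R5 − 14966/11407·R4.
Rank is 4 with 5 unknowns, leaving x5 free.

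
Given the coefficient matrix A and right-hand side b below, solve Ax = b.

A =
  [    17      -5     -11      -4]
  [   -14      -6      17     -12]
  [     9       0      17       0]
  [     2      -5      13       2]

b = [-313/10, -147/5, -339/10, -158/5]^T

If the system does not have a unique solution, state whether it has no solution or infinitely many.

x_1 = -3/2, x_2 = 3, x_3 = -6/5, x_4 = 1

Row-reduce the augmented matrix:
R1 ← R1 / (17).
R2 ← R2 + 14·R1.
R3 ← R3 − 9·R1.
R4 ← R4 − 2·R1.
R2 ← R2 / (-172/17).
R1 ← R1 + 5/17·R2.
R3 ← R3 − 45/17·R2.
R4 ← R4 + 75/17·R2.
R3 ← R3 / (4283/172).
R1 ← R1 + 151/172·R3.
R2 ← R2 + 135/172·R3.
R4 ← R4 − 1863/172·R3.
R4 ← R4 / (42654/4283).
R1 ← R1 − 612/4283·R4.
R2 ← R2 − 6220/4283·R4.
R3 ← R3 + 324/4283·R4.
Reading off the reduced rows gives x_1 = -3/2, x_2 = 3, x_3 = -6/5, x_4 = 1.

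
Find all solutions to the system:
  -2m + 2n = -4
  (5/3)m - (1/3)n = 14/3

m = 3, n = 1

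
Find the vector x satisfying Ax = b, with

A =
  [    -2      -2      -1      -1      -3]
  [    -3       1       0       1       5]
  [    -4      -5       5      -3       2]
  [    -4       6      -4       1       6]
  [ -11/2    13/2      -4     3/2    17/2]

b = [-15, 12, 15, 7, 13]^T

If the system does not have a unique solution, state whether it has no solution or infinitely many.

infinitely many solutions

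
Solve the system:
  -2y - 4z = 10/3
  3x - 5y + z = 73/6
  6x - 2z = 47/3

Row-reduce the augmented matrix:
Swap R1 and R2.
R1 ← R1 / (3).
R3 ← R3 − 6·R1.
R2 ← R2 / (-2).
R1 ← R1 + 5/3·R2.
R3 ← R3 − 10·R2.
R3 ← R3 / (-24).
R1 ← R1 − 11/3·R3.
R2 ← R2 − 2·R3.
Reading off the reduced rows gives x = 5/2, y = -1, z = -1/3.

x = 5/2, y = -1, z = -1/3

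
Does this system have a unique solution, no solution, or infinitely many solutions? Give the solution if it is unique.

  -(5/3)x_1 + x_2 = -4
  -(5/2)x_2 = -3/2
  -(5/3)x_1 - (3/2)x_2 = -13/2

Row-reduce:
R1 ← R1 / (-5/3).
R3 ← R3 + 5/3·R1.
R2 ← R2 / (-5/2).
R1 ← R1 + 3/5·R2.
R3 ← R3 + 5/2·R2.
Row 3 reduces to 0 = -1, a contradiction. The system is inconsistent.

no solution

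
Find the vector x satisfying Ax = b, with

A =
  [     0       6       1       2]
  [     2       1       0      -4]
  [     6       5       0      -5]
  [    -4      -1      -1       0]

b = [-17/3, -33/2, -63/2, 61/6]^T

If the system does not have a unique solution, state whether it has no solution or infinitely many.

Row-reduce the augmented matrix:
Swap R1 and R2.
R1 ← R1 / (2).
R3 ← R3 − 6·R1.
R4 ← R4 + 4·R1.
R2 ← R2 / (6).
R1 ← R1 − 1/2·R2.
R3 ← R3 − 2·R2.
R4 ← R4 − 1·R2.
R3 ← R3 / (-1/3).
R1 ← R1 + 1/12·R3.
R2 ← R2 − 1/6·R3.
R4 ← R4 + 7/6·R3.
R4 ← R4 / (-61/2).
R1 ← R1 + 15/4·R4.
R2 ← R2 − 7/2·R4.
R3 ← R3 + 19·R4.
Reading off the reduced rows gives x_1 = -3/2, x_2 = -3/2, x_3 = -8/3, x_4 = 3.

x_1 = -3/2, x_2 = -3/2, x_3 = -8/3, x_4 = 3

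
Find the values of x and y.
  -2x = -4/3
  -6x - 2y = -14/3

x = 2/3, y = 1/3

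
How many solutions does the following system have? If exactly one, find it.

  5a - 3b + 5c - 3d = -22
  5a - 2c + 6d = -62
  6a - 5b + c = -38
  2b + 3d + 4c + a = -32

a = -6, b = 0, c = -2, d = -6

Row-reduce the augmented matrix:
R1 ← R1 / (5).
R2 ← R2 − 5·R1.
R3 ← R3 − 6·R1.
R4 ← R4 − 1·R1.
R2 ← R2 / (3).
R1 ← R1 + 3/5·R2.
R3 ← R3 + 7/5·R2.
R4 ← R4 − 13/5·R2.
R3 ← R3 / (-124/15).
R1 ← R1 + 2/5·R3.
R2 ← R2 + 7/3·R3.
R4 ← R4 − 136/15·R3.
R4 ← R4 / (135/31).
R1 ← R1 − 51/62·R4.
R2 ← R2 − 99/124·R4.
R3 ← R3 + 117/124·R4.
Reading off the reduced rows gives a = -6, b = 0, c = -2, d = -6.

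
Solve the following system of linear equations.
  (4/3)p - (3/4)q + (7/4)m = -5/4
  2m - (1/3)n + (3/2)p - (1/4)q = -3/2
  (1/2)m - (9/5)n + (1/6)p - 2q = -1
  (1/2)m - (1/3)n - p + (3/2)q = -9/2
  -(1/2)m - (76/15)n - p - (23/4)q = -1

no solution

Row-reduce:
R1 ← R1 / (7/4).
R2 ← R2 − 2·R1.
R3 ← R3 − 1/2·R1.
R4 ← R4 − 1/2·R1.
R5 ← R5 + 1/2·R1.
R2 ← R2 / (-1/3).
R3 ← R3 + 9/5·R2.
R4 ← R4 + 1/3·R2.
R5 ← R5 + 76/15·R2.
R3 ← R3 / (-3/35).
R1 ← R1 − 16/21·R3.
R2 ← R2 − 1/14·R3.
R4 ← R4 + 19/14·R3.
R5 ← R5 + 9/35·R3.
R4 ← R4 / (1951/24).
R1 ← R1 + 409/9·R4.
R2 ← R2 + 145/24·R4.
R3 ← R3 − 709/12·R4.
Row 5 reduces to 0 = 1/2, a contradiction. The system is inconsistent.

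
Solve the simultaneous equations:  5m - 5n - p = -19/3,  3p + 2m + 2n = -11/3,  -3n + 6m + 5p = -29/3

Row-reduce the augmented matrix:
R1 ← R1 / (5).
R2 ← R2 − 2·R1.
R3 ← R3 − 6·R1.
R2 ← R2 / (4).
R1 ← R1 + 1·R2.
R3 ← R3 − 3·R2.
R3 ← R3 / (73/20).
R1 ← R1 − 13/20·R3.
R2 ← R2 − 17/20·R3.
Reading off the reduced rows gives m = -4/3, n = 0, p = -1/3.

m = -4/3, n = 0, p = -1/3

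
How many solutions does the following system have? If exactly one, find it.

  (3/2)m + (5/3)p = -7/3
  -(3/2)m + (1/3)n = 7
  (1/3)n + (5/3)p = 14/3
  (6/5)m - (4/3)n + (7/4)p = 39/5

Row-reduce the augmented matrix:
R1 ← R1 / (3/2).
R2 ← R2 + 3/2·R1.
R4 ← R4 − 6/5·R1.
R2 ← R2 / (1/3).
R3 ← R3 − 1/3·R2.
R4 ← R4 + 4/3·R2.
Swap R3 and R4.
R3 ← R3 / (85/12).
R1 ← R1 − 10/9·R3.
R2 ← R2 − 5·R3.
R4 reduces to 0 = 0, so the extra equation is consistent.
Reading off the reduced rows gives m = -6, n = -6, p = 4.

m = -6, n = -6, p = 4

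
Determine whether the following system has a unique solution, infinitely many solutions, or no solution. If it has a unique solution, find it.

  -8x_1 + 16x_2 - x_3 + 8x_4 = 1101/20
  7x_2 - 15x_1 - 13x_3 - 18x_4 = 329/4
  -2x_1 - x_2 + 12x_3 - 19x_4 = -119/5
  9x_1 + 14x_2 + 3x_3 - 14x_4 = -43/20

Row-reduce the augmented matrix:
R1 ← R1 / (-8).
R2 ← R2 + 15·R1.
R3 ← R3 + 2·R1.
R4 ← R4 − 9·R1.
R2 ← R2 / (-23).
R1 ← R1 + 2·R2.
R3 ← R3 + 5·R2.
R4 ← R4 − 32·R2.
R3 ← R3 / (2699/184).
R1 ← R1 − 201/184·R3.
R2 ← R2 − 89/184·R3.
R4 ← R4 + 2503/184·R3.
R4 ← R4 / (-172021/2699).
R1 ← R1 − 7825/2699·R4.
R2 ← R2 − 5103/2699·R4.
R3 ← R3 + 2544/2699·R4.
Reading off the reduced rows gives x_1 = -13/5, x_2 = 2, x_3 = -9/4, x_4 = 0.

x_1 = -13/5, x_2 = 2, x_3 = -9/4, x_4 = 0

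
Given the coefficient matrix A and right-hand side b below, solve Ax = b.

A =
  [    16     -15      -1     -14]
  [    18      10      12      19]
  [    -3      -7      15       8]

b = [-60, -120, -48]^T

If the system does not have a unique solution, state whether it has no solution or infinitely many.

Row-reduce:
R1 ← R1 / (16).
R2 ← R2 − 18·R1.
R3 ← R3 + 3·R1.
R2 ← R2 / (215/8).
R1 ← R1 + 15/16·R2.
R3 ← R3 + 157/16·R2.
R3 ← R3 / (843/43).
R1 ← R1 − 17/43·R3.
R2 ← R2 − 21/43·R3.
Rank is 3 with 4 unknowns, leaving x_4 free.

infinitely many solutions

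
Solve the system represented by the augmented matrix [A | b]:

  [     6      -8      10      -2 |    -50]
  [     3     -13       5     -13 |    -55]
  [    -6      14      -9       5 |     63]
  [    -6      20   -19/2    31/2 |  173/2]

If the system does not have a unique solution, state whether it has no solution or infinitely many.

infinitely many solutions

Row-reduce:
R1 ← R1 / (6).
R2 ← R2 − 3·R1.
R3 ← R3 + 6·R1.
R4 ← R4 + 6·R1.
R2 ← R2 / (-9).
R1 ← R1 + 4/3·R2.
R3 ← R3 − 6·R2.
R4 ← R4 − 12·R2.
R1 ← R1 − 5/3·R3.
R4 ← R4 − 1/2·R3.
Rank is 3 with 4 unknowns, leaving x_4 free.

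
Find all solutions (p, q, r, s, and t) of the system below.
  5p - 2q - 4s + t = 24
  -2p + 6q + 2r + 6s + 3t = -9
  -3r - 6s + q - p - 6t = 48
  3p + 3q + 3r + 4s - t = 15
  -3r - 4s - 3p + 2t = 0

p = 3, q = 6, r = 3, s = -6, t = -3

Row-reduce the augmented matrix:
R1 ← R1 / (5).
R2 ← R2 + 2·R1.
R3 ← R3 + 1·R1.
R4 ← R4 − 3·R1.
R5 ← R5 + 3·R1.
R2 ← R2 / (26/5).
R1 ← R1 + 2/5·R2.
R3 ← R3 − 3/5·R2.
R4 ← R4 − 21/5·R2.
R5 ← R5 + 6/5·R2.
R3 ← R3 / (-42/13).
R1 ← R1 − 2/13·R3.
R2 ← R2 − 5/13·R3.
R4 ← R4 − 18/13·R3.
R5 ← R5 + 33/13·R3.
R4 ← R4 / (-2/7).
R1 ← R1 + 17/21·R4.
R2 ← R2 + 1/42·R4.
R3 ← R3 − 95/42·R4.
R5 ← R5 − 5/14·R4.
R5 ← R5 / (-1/2).
R1 ← R1 − 20·R5.
R2 ← R2 − 1/2·R5.
R3 ← R3 + 107/2·R5.
R4 ← R4 − 49/2·R5.
Reading off the reduced rows gives p = 3, q = 6, r = 3, s = -6, t = -3.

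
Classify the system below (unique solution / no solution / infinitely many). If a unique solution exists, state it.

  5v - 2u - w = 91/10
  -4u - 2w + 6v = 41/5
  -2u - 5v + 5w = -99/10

u = 6/5, v = 5/2, w = 1

Row-reduce the augmented matrix:
R1 ← R1 / (-2).
R2 ← R2 + 4·R1.
R3 ← R3 + 2·R1.
R2 ← R2 / (-4).
R1 ← R1 + 5/2·R2.
R3 ← R3 + 10·R2.
R3 ← R3 / (6).
R1 ← R1 − 1/2·R3.
Reading off the reduced rows gives u = 6/5, v = 5/2, w = 1.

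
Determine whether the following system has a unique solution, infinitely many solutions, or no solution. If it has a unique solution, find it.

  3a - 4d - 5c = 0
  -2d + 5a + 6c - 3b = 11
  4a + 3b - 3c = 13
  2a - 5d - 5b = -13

a = 1, b = 6, c = 3, d = -3

Row-reduce the augmented matrix:
R1 ← R1 / (3).
R2 ← R2 − 5·R1.
R3 ← R3 − 4·R1.
R4 ← R4 − 2·R1.
R2 ← R2 / (-3).
R3 ← R3 − 3·R2.
R4 ← R4 + 5·R2.
R3 ← R3 / (18).
R1 ← R1 + 5/3·R3.
R2 ← R2 + 43/9·R3.
R4 ← R4 + 185/9·R3.
R4 ← R4 / (106/81).
R1 ← R1 + 11/27·R4.
R2 ← R2 − 89/81·R4.
R3 ← R3 − 5/9·R4.
Reading off the reduced rows gives a = 1, b = 6, c = 3, d = -3.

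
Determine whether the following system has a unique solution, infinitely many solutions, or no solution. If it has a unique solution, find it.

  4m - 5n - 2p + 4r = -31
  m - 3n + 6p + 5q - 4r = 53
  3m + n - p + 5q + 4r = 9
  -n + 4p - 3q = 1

Row-reduce:
R1 ← R1 / (4).
R2 ← R2 − 1·R1.
R3 ← R3 − 3·R1.
R2 ← R2 / (-7/4).
R1 ← R1 + 5/4·R2.
R3 ← R3 − 19/4·R2.
R4 ← R4 + 1·R2.
R3 ← R3 / (127/7).
R1 ← R1 + 36/7·R3.
R2 ← R2 + 26/7·R3.
R4 ← R4 − 2/7·R3.
R4 ← R4 / (-781/127).
R1 ← R1 − 215/127·R4.
R2 ← R2 − 120/127·R4.
R3 ← R3 − 130/127·R4.
Rank is 4 with 5 unknowns, leaving r free.

infinitely many solutions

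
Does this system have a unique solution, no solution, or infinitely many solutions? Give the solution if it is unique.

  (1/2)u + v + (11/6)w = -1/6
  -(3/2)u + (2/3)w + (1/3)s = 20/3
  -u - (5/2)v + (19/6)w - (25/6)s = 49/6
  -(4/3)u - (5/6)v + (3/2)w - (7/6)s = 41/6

Row-reduce:
R1 ← R1 / (1/2).
R2 ← R2 + 3/2·R1.
R3 ← R3 + 1·R1.
R4 ← R4 + 4/3·R1.
R2 ← R2 / (3).
R1 ← R1 − 2·R2.
R3 ← R3 + 1/2·R2.
R4 ← R4 − 11/6·R2.
R3 ← R3 / (283/36).
R1 ← R1 + 4/9·R3.
R2 ← R2 − 37/18·R3.
R4 ← R4 − 283/108·R3.
Row 4 reduces to 0 = -1/3, a contradiction. The system is inconsistent.

no solution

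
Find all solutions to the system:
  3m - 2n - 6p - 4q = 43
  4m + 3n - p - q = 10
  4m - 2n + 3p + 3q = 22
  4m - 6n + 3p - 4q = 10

Row-reduce the augmented matrix:
R1 ← R1 / (3).
R2 ← R2 − 4·R1.
R3 ← R3 − 4·R1.
R4 ← R4 − 4·R1.
R2 ← R2 / (17/3).
R1 ← R1 + 2/3·R2.
R3 ← R3 − 2/3·R2.
R4 ← R4 + 10/3·R2.
R3 ← R3 / (173/17).
R1 ← R1 + 20/17·R3.
R2 ← R2 − 21/17·R3.
R4 ← R4 − 257/17·R3.
R4 ← R4 / (-1339/173).
R1 ← R1 − 14/173·R4.
R2 ← R2 + 32/173·R4.
R3 ← R3 − 133/173·R4.
Reading off the reduced rows gives m = 5, n = -4, p = -6, q = 4.

m = 5, n = -4, p = -6, q = 4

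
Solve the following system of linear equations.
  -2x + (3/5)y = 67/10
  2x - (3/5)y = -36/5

no solution

Row-reduce:
R1 ← R1 / (-2).
R2 ← R2 − 2·R1.
Row 2 reduces to 0 = -1/2, a contradiction. The system is inconsistent.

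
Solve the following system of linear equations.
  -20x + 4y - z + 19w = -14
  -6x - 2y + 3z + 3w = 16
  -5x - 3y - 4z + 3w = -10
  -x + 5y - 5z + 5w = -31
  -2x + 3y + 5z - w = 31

Row-reduce the augmented matrix:
R1 ← R1 / (-20).
R2 ← R2 + 6·R1.
R3 ← R3 + 5·R1.
R4 ← R4 + 1·R1.
R5 ← R5 + 2·R1.
R2 ← R2 / (-16/5).
R1 ← R1 + 1/5·R2.
R3 ← R3 + 4·R2.
R4 ← R4 − 24/5·R2.
R5 ← R5 − 13/5·R2.
R3 ← R3 / (-63/8).
R1 ← R1 + 5/32·R3.
R2 ← R2 + 33/32·R3.
R5 ← R5 − 249/32·R3.
Swap R4 and R5.
R4 ← R4 / (-293/84).
R1 ← R1 + 205/252·R4.
R2 ← R2 − 53/84·R4.
R3 ← R3 + 13/63·R4.
R5 reduces to 0 = 0, so the extra equation is consistent.
Reading off the reduced rows gives x = -4, y = 1, z = 3, w = -5.

x = -4, y = 1, z = 3, w = -5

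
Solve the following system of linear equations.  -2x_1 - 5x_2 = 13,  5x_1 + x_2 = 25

Row-reduce the augmented matrix:
R1 ← R1 / (-2).
R2 ← R2 − 5·R1.
R2 ← R2 / (-23/2).
R1 ← R1 − 5/2·R2.
Reading off the reduced rows gives x_1 = 6, x_2 = -5.

x_1 = 6, x_2 = -5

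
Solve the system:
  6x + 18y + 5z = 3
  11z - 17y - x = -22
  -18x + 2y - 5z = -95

x = 6, y = -1, z = -3

Row-reduce the augmented matrix:
R1 ← R1 / (6).
R2 ← R2 + 1·R1.
R3 ← R3 + 18·R1.
R2 ← R2 / (-14).
R1 ← R1 − 3·R2.
R3 ← R3 − 56·R2.
R3 ← R3 / (172/3).
R1 ← R1 − 283/84·R3.
R2 ← R2 + 71/84·R3.
Reading off the reduced rows gives x = 6, y = -1, z = -3.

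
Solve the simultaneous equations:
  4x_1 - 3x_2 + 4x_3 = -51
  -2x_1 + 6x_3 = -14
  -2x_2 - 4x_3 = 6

x_1 = -5, x_2 = 5, x_3 = -4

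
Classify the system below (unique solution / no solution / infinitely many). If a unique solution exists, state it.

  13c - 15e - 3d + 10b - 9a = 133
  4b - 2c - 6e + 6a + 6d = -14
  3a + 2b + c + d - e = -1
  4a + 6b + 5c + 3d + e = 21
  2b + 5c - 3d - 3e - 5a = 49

Row-reduce:
R1 ← R1 / (-9).
R2 ← R2 − 6·R1.
R3 ← R3 − 3·R1.
R4 ← R4 − 4·R1.
R5 ← R5 + 5·R1.
R2 ← R2 / (32/3).
R1 ← R1 + 10/9·R2.
R3 ← R3 − 16/3·R2.
R4 ← R4 − 94/9·R2.
R5 ← R5 + 32/9·R2.
R3 ← R3 / (2).
R1 ← R1 + 3/4·R3.
R2 ← R2 − 5/8·R3.
R4 ← R4 − 17/4·R3.
R4 ← R4 / (2).
R2 ← R2 − 1·R4.
R3 ← R3 + 1·R4.
Rank is 4 with 5 unknowns, leaving e free.

infinitely many solutions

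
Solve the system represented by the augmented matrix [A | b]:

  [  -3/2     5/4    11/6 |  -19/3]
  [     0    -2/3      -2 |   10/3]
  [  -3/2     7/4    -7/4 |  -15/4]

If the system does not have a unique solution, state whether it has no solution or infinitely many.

Row-reduce the augmented matrix:
R1 ← R1 / (-3/2).
R3 ← R3 + 3/2·R1.
R2 ← R2 / (-2/3).
R1 ← R1 + 5/6·R2.
R3 ← R3 − 1/2·R2.
R3 ← R3 / (-61/12).
R1 ← R1 − 23/18·R3.
R2 ← R2 − 3·R3.
Reading off the reduced rows gives x_1 = 4/3, x_2 = -2, x_3 = -1.

x_1 = 4/3, x_2 = -2, x_3 = -1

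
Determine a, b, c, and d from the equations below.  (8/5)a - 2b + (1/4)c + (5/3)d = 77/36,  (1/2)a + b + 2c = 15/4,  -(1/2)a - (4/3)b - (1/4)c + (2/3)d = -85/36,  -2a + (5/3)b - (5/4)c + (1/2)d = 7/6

a = 5/3, b = 9/4, c = 1/3, d = 7/3

Row-reduce the augmented matrix:
R1 ← R1 / (8/5).
R2 ← R2 − 1/2·R1.
R3 ← R3 + 1/2·R1.
R4 ← R4 + 2·R1.
R2 ← R2 / (13/8).
R1 ← R1 + 5/4·R2.
R3 ← R3 + 47/24·R2.
R4 ← R4 + 5/6·R2.
R3 ← R3 / (223/104).
R1 ← R1 − 85/52·R3.
R2 ← R2 − 123/104·R3.
R4 ← R4 − 5/104·R3.
R4 ← R4 / (9247/4014).
R1 ← R1 − 430/2007·R4.
R2 ← R2 + 421/669·R4.
R3 ← R3 − 524/2007·R4.
Reading off the reduced rows gives a = 5/3, b = 9/4, c = 1/3, d = 7/3.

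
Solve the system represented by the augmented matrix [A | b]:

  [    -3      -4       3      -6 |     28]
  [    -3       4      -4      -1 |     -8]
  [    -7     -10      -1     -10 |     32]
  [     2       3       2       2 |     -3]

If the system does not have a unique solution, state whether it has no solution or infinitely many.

no solution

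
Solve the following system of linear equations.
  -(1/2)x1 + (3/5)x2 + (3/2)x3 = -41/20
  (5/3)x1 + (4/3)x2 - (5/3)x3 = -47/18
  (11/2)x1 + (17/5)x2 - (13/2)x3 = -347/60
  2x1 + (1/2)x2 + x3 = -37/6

Row-reduce the augmented matrix:
R1 ← R1 / (-1/2).
R2 ← R2 − 5/3·R1.
R3 ← R3 − 11/2·R1.
R4 ← R4 − 2·R1.
R2 ← R2 / (10/3).
R1 ← R1 + 6/5·R2.
R3 ← R3 − 10·R2.
R4 ← R4 − 29/10·R2.
Swap R3 and R4.
R3 ← R3 / (41/10).
R1 ← R1 + 9/5·R3.
R2 ← R2 − 1·R3.
R4 reduces to 0 = 0, so the extra equation is consistent.
Reading off the reduced rows gives x1 = -2, x2 = -4/3, x3 = -3/2.

x1 = -2, x2 = -4/3, x3 = -3/2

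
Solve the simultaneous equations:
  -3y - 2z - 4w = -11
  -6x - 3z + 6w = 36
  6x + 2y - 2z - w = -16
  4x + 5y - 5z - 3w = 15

x = -5, y = 5, z = -2, w = 0

Row-reduce the augmented matrix:
Swap R1 and R2.
R1 ← R1 / (-6).
R3 ← R3 − 6·R1.
R4 ← R4 − 4·R1.
R2 ← R2 / (-3).
R3 ← R3 − 2·R2.
R4 ← R4 − 5·R2.
R3 ← R3 / (-19/3).
R1 ← R1 − 1/2·R3.
R2 ← R2 − 2/3·R3.
R4 ← R4 + 31/3·R3.
R4 ← R4 / (-180/19).
R1 ← R1 + 31/38·R4.
R2 ← R2 − 30/19·R4.
R3 ← R3 + 7/19·R4.
Reading off the reduced rows gives x = -5, y = 5, z = -2, w = 0.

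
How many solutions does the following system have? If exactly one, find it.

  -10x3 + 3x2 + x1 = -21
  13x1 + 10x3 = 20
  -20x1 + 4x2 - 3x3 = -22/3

Row-reduce the augmented matrix:
R2 ← R2 − 13·R1.
R3 ← R3 + 20·R1.
R2 ← R2 / (-39).
R1 ← R1 − 3·R2.
R3 ← R3 − 64·R2.
R3 ← R3 / (1043/39).
R1 ← R1 − 10/13·R3.
R2 ← R2 + 140/39·R3.
Reading off the reduced rows gives x1 = 0, x2 = -1/3, x3 = 2.

x1 = 0, x2 = -1/3, x3 = 2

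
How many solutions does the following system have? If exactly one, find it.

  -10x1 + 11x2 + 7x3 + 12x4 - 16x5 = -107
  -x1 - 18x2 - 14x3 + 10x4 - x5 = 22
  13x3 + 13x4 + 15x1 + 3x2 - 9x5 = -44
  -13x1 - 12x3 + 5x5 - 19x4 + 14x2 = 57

infinitely many solutions

Row-reduce:
R1 ← R1 / (-10).
R2 ← R2 + 1·R1.
R3 ← R3 − 15·R1.
R4 ← R4 + 13·R1.
R2 ← R2 / (-191/10).
R1 ← R1 + 11/10·R2.
R3 ← R3 − 39/2·R2.
R4 ← R4 + 3/10·R2.
R3 ← R3 / (1622/191).
R1 ← R1 − 28/191·R3.
R2 ← R2 − 147/191·R3.
R4 ← R4 + 3986/191·R3.
R4 ← R4 / (51516/811).
R1 ← R1 + 1944/811·R4.
R2 ← R2 + 6625/1622·R4.
R3 ← R3 − 7637/1622·R4.
Rank is 4 with 5 unknowns, leaving x5 free.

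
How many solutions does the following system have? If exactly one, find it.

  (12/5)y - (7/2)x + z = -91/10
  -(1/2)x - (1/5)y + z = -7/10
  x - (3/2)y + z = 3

Row-reduce:
R1 ← R1 / (-7/2).
R2 ← R2 + 1/2·R1.
R3 ← R3 − 1·R1.
R2 ← R2 / (-19/35).
R1 ← R1 + 24/35·R2.
R3 ← R3 + 57/70·R2.
Row 3 reduces to 0 = -1/2, a contradiction. The system is inconsistent.

no solution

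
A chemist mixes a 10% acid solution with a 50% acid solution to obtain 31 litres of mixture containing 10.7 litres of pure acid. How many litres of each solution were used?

Let a = litres of solution A, b = litres of solution B.
  b + a = 31
  (1/10)a + (1/2)b = 107/10
From equation 1: a = 31 − b.
Substitute into equation 2 and solve: b = 19.
Then a = 12.

litres of solution A: 12, litres of solution B: 19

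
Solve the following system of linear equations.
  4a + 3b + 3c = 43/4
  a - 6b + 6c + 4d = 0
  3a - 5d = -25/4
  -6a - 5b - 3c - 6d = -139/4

a = 5/2, b = 5/4, c = -1, d = 11/4

Row-reduce the augmented matrix:
R1 ← R1 / (4).
R2 ← R2 − 1·R1.
R3 ← R3 − 3·R1.
R4 ← R4 + 6·R1.
R2 ← R2 / (-27/4).
R1 ← R1 − 3/4·R2.
R3 ← R3 + 9/4·R2.
R4 ← R4 + 1/2·R2.
R3 ← R3 / (-4).
R1 ← R1 − 4/3·R3.
R2 ← R2 + 7/9·R3.
R4 ← R4 − 10/9·R3.
R4 ← R4 / (-145/18).
R1 ← R1 + 5/3·R4.
R2 ← R2 − 23/36·R4.
R3 ← R3 − 19/12·R4.
Reading off the reduced rows gives a = 5/2, b = 5/4, c = -1, d = 11/4.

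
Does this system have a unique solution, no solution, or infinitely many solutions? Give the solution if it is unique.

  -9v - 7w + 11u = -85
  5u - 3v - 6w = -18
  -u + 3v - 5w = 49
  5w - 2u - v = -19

u = -6, v = 6, w = -5

Row-reduce the augmented matrix:
R1 ← R1 / (11).
R2 ← R2 − 5·R1.
R3 ← R3 + 1·R1.
R4 ← R4 + 2·R1.
R2 ← R2 / (12/11).
R1 ← R1 + 9/11·R2.
R3 ← R3 − 24/11·R2.
R4 ← R4 + 29/11·R2.
Swap R3 and R4.
R3 ← R3 / (-37/12).
R1 ← R1 + 11/4·R3.
R2 ← R2 + 31/12·R3.
R4 reduces to 0 = 0, so the extra equation is consistent.
Reading off the reduced rows gives u = -6, v = 6, w = -5.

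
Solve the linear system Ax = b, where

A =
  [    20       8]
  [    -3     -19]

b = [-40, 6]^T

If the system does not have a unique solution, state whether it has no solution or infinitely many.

Row-reduce the augmented matrix:
R1 ← R1 / (20).
R2 ← R2 + 3·R1.
R2 ← R2 / (-89/5).
R1 ← R1 − 2/5·R2.
Reading off the reduced rows gives x_1 = -2, x_2 = 0.

x_1 = -2, x_2 = 0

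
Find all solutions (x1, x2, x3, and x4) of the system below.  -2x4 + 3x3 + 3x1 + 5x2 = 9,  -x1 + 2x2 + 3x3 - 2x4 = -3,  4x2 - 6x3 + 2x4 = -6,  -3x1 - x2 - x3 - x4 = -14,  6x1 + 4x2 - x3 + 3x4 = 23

no solution

Row-reduce:
R1 ← R1 / (3).
R2 ← R2 + 1·R1.
R4 ← R4 + 3·R1.
R5 ← R5 − 6·R1.
R2 ← R2 / (11/3).
R1 ← R1 − 5/3·R2.
R3 ← R3 − 4·R2.
R4 ← R4 − 4·R2.
R5 ← R5 + 6·R2.
R3 ← R3 / (-114/11).
R1 ← R1 + 9/11·R3.
R2 ← R2 − 12/11·R3.
R4 ← R4 + 26/11·R3.
R5 ← R5 + 5/11·R3.
R4 ← R4 / (-23/19).
R1 ← R1 − 3/19·R4.
R2 ← R2 + 4/19·R4.
R3 ← R3 + 9/19·R4.
R5 ← R5 − 46/19·R4.
Row 5 reduces to 0 = -2, a contradiction. The system is inconsistent.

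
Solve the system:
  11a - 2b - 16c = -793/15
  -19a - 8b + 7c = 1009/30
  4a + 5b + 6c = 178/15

a = -11/5, b = 7/3, c = 3/2

Row-reduce the augmented matrix:
R1 ← R1 / (11).
R2 ← R2 + 19·R1.
R3 ← R3 − 4·R1.
R2 ← R2 / (-126/11).
R1 ← R1 + 2/11·R2.
R3 ← R3 − 63/11·R2.
R3 ← R3 / (3/2).
R1 ← R1 + 71/63·R3.
R2 ← R2 − 227/126·R3.
Reading off the reduced rows gives a = -11/5, b = 7/3, c = 3/2.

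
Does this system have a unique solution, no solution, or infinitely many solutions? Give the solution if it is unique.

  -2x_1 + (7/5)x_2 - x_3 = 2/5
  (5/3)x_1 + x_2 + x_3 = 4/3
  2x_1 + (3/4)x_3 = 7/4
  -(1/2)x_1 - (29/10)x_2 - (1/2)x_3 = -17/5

no solution

Row-reduce:
R1 ← R1 / (-2).
R2 ← R2 − 5/3·R1.
R3 ← R3 − 2·R1.
R4 ← R4 + 1/2·R1.
R2 ← R2 / (13/6).
R1 ← R1 + 7/10·R2.
R3 ← R3 − 7/5·R2.
R4 ← R4 + 13/4·R2.
R3 ← R3 / (-93/260).
R1 ← R1 − 36/65·R3.
R2 ← R2 − 1/13·R3.
Row 4 reduces to 0 = -1, a contradiction. The system is inconsistent.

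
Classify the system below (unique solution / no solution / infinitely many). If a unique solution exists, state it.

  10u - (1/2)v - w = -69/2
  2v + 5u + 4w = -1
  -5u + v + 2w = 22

Row-reduce:
R1 ← R1 / (10).
R2 ← R2 − 5·R1.
R3 ← R3 + 5·R1.
R2 ← R2 / (9/4).
R1 ← R1 + 1/20·R2.
R3 ← R3 − 3/4·R2.
Row 3 reduces to 0 = -2/3, a contradiction. The system is inconsistent.

no solution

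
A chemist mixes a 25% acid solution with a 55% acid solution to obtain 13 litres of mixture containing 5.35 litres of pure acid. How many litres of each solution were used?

Let a = litres of solution A, b = litres of solution B.
  a + b = 13
  (1/4)a + (11/20)b = 107/20
From equation 1: a = 13 − b.
Substitute into equation 2 and solve: b = 7.
Then a = 6.

litres of solution A: 6, litres of solution B: 7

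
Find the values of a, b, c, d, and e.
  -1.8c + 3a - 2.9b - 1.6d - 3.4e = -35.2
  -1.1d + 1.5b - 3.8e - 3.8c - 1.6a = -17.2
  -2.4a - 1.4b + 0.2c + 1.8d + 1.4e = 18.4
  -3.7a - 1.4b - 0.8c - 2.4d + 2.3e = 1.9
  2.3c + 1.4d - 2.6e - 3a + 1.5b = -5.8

Row-reduce the augmented matrix:
R1 ← R1 / (3).
R2 ← R2 + 8/5·R1.
R3 ← R3 + 12/5·R1.
R4 ← R4 + 37/10·R1.
R5 ← R5 + 3·R1.
R2 ← R2 / (-7/150).
R1 ← R1 + 29/30·R2.
R3 ← R3 + 93/25·R2.
R4 ← R4 + 1493/300·R2.
R5 ← R5 + 7/5·R2.
R3 ← R3 / (1891/5).
R1 ← R1 − 98·R3.
R2 ← R2 − 102·R3.
R4 ← R4 − 2523/5·R3.
R5 ← R5 − 1433/10·R3.
R4 ← R4 / (-34089/7564).
R1 ← R1 + 14659/26474·R4.
R2 ← R2 + 3673/13237·R4.
R3 ← R3 − 5468/13237·R4.
R5 ← R5 + 52618/66185·R4.
R5 ← R5 / (-11768063/1704450).
R1 ← R1 + 109811/170445·R5.
R2 ← R2 + 22054/170445·R5.
R3 ← R3 − 224159/170445·R5.
R4 ← R4 + 55906/170445·R5.
Reading off the reduced rows gives a = -1, b = 2, c = -2, d = 6, e = 6.

a = -1, b = 2, c = -2, d = 6, e = 6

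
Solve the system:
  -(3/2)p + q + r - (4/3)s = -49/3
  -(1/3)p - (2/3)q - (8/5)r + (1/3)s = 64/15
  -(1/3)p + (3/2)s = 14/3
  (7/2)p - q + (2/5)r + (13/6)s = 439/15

no solution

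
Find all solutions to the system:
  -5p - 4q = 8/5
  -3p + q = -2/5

Row-reduce the augmented matrix:
R1 ← R1 / (-5).
R2 ← R2 + 3·R1.
R2 ← R2 / (17/5).
R1 ← R1 − 4/5·R2.
Reading off the reduced rows gives p = 0, q = -2/5.

p = 0, q = -2/5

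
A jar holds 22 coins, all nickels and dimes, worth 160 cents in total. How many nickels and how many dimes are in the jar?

Let n = nickels, d = dimes.
  n + d = 22
  10d + 5n = 160
Row-reduce the augmented matrix:
R2 ← R2 − 5·R1.
R2 ← R2 / (5).
R1 ← R1 − 1·R2.
Reading off the reduced rows gives n = 12, d = 10.

nickels: 12, dimes: 10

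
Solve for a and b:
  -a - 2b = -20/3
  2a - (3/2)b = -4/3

From equation 1: a = 20/3 − 2·b.
Substitute into equation 2 and solve: b = 8/3.
Then a = 4/3.

a = 4/3, b = 8/3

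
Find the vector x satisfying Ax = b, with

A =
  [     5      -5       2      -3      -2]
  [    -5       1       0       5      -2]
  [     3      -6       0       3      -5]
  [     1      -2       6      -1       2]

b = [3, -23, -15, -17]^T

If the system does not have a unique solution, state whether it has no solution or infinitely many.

infinitely many solutions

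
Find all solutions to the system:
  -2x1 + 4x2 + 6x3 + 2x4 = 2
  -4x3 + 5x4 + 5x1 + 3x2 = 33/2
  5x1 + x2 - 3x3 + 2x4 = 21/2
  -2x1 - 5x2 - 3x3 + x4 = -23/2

Row-reduce the augmented matrix:
R1 ← R1 / (-2).
R2 ← R2 − 5·R1.
R3 ← R3 − 5·R1.
R4 ← R4 + 2·R1.
R2 ← R2 / (13).
R1 ← R1 + 2·R2.
R3 ← R3 − 11·R2.
R4 ← R4 + 9·R2.
R3 ← R3 / (35/13).
R1 ← R1 + 17/13·R3.
R2 ← R2 − 11/13·R3.
R4 ← R4 + 18/13·R3.
R4 ← R4 / (181/35).
R1 ← R1 + 6/35·R4.
R2 ← R2 − 43/35·R4.
R3 ← R3 + 19/35·R4.
Reading off the reduced rows gives x1 = 1, x2 = 5/2, x3 = -1, x4 = 0.

x1 = 1, x2 = 5/2, x3 = -1, x4 = 0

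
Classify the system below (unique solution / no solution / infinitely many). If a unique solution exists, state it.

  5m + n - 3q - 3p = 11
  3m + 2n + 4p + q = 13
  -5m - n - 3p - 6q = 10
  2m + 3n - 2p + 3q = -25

m = 2, n = -2, p = 4, q = -5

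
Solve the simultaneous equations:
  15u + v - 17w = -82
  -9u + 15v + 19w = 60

infinitely many solutions

Row-reduce:
R1 ← R1 / (15).
R2 ← R2 + 9·R1.
R2 ← R2 / (78/5).
R1 ← R1 − 1/15·R2.
Rank is 2 with 3 unknowns, leaving w free.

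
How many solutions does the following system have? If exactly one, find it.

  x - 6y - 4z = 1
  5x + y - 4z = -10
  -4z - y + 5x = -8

x = -1, y = -1, z = 1

Row-reduce the augmented matrix:
R2 ← R2 − 5·R1.
R3 ← R3 − 5·R1.
R2 ← R2 / (31).
R1 ← R1 + 6·R2.
R3 ← R3 − 29·R2.
R3 ← R3 / (32/31).
R1 ← R1 + 28/31·R3.
R2 ← R2 − 16/31·R3.
Reading off the reduced rows gives x = -1, y = -1, z = 1.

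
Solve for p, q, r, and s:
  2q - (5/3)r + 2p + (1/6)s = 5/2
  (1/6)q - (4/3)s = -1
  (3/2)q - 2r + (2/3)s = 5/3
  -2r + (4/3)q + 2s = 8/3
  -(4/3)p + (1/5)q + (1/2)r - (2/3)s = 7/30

p = 0, q = 2, r = 1, s = 1

Row-reduce the augmented matrix:
R1 ← R1 / (2).
R5 ← R5 + 4/3·R1.
R2 ← R2 / (1/6).
R1 ← R1 − 1·R2.
R3 ← R3 − 3/2·R2.
R4 ← R4 − 4/3·R2.
R5 ← R5 − 23/15·R2.
R3 ← R3 / (-2).
R1 ← R1 + 5/6·R3.
R4 ← R4 + 2·R3.
R5 ← R5 + 11/18·R3.
Swap R4 and R5.
R4 ← R4 / (2117/270).
R1 ← R1 − 101/36·R4.
R2 ← R2 + 8·R4.
R3 ← R3 + 19/3·R4.
R5 reduces to 0 = 0, so the extra equation is consistent.
Reading off the reduced rows gives p = 0, q = 2, r = 1, s = 1.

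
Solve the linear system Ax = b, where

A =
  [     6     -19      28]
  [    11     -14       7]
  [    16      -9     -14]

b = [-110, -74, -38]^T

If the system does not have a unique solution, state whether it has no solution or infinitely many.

Row-reduce:
R1 ← R1 / (6).
R2 ← R2 − 11·R1.
R3 ← R3 − 16·R1.
R2 ← R2 / (125/6).
R1 ← R1 + 19/6·R2.
R3 ← R3 − 125/3·R2.
Rank is 2 with 3 unknowns, leaving x_3 free.

infinitely many solutions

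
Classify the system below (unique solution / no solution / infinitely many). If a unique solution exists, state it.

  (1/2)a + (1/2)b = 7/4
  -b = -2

Row-reduce the augmented matrix:
R1 ← R1 / (1/2).
R2 ← R2 / (-1).
R1 ← R1 − 1·R2.
Reading off the reduced rows gives a = 3/2, b = 2.

a = 3/2, b = 2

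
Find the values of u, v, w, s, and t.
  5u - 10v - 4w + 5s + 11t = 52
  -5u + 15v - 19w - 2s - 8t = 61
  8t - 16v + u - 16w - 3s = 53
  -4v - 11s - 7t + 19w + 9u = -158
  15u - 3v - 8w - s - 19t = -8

Row-reduce the augmented matrix:
R1 ← R1 / (5).
R2 ← R2 + 5·R1.
R3 ← R3 − 1·R1.
R4 ← R4 − 9·R1.
R5 ← R5 − 15·R1.
R2 ← R2 / (5).
R1 ← R1 + 2·R2.
R3 ← R3 + 14·R2.
R4 ← R4 − 14·R2.
R5 ← R5 − 27·R2.
R3 ← R3 / (-398/5).
R1 ← R1 + 10·R3.
R2 ← R2 + 23/5·R3.
R4 ← R4 − 453/5·R3.
R5 ← R5 − 641/5·R3.
R4 ← R4 / (-4655/199).
R1 ← R1 − 1639/995·R4.
R2 ← R2 − 344/995·R4.
R3 ← R3 + 11/199·R4.
R5 ← R5 + 24988/995·R4.
R5 ← R5 / (-1158691/46550).
R1 ← R1 − 12823/46550·R5.
R2 ← R2 + 23367/46550·R5.
R3 ← R3 + 621/4655·R5.
R4 ← R4 − 7577/9310·R5.
Reading off the reduced rows gives u = -1, v = 0, w = -4, s = 6, t = 1.

u = -1, v = 0, w = -4, s = 6, t = 1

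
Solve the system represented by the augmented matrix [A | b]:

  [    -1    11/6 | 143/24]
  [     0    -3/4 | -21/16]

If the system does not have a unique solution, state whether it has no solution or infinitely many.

x_1 = -11/4, x_2 = 7/4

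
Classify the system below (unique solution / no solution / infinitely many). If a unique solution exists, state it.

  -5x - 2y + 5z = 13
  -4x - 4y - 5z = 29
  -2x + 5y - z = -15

Row-reduce the augmented matrix:
R1 ← R1 / (-5).
R2 ← R2 + 4·R1.
R3 ← R3 + 2·R1.
R2 ← R2 / (-12/5).
R1 ← R1 − 2/5·R2.
R3 ← R3 − 29/5·R2.
R3 ← R3 / (-99/4).
R1 ← R1 + 5/2·R3.
R2 ← R2 − 15/4·R3.
Reading off the reduced rows gives x = -2, y = -4, z = -1.

x = -2, y = -4, z = -1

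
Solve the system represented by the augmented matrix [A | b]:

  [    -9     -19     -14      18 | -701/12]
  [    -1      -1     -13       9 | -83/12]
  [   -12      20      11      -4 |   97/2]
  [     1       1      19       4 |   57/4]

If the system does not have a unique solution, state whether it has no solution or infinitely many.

Row-reduce the augmented matrix:
R1 ← R1 / (-9).
R2 ← R2 + 1·R1.
R3 ← R3 + 12·R1.
R4 ← R4 − 1·R1.
R2 ← R2 / (10/9).
R1 ← R1 − 19/9·R2.
R3 ← R3 − 136/3·R2.
R4 ← R4 + 10/9·R2.
R3 ← R3 / (2483/5).
R1 ← R1 − 233/10·R3.
R2 ← R2 + 103/10·R3.
R4 ← R4 − 6·R3.
R4 ← R4 / (41687/2483).
R1 ← R1 + 2911/4966·R4.
R2 ← R2 + 1015/4966·R4.
R3 ← R3 + 1568/2483·R4.
Reading off the reduced rows gives x_1 = 3/4, x_2 = 8/3, x_3 = 1/2, x_4 = 1/3.

x_1 = 3/4, x_2 = 8/3, x_3 = 1/2, x_4 = 1/3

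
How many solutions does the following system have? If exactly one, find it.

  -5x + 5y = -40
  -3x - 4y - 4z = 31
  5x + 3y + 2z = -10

x = 3, y = -5, z = -5

Row-reduce the augmented matrix:
R1 ← R1 / (-5).
R2 ← R2 + 3·R1.
R3 ← R3 − 5·R1.
R2 ← R2 / (-7).
R1 ← R1 + 1·R2.
R3 ← R3 − 8·R2.
R3 ← R3 / (-18/7).
R1 ← R1 − 4/7·R3.
R2 ← R2 − 4/7·R3.
Reading off the reduced rows gives x = 3, y = -5, z = -5.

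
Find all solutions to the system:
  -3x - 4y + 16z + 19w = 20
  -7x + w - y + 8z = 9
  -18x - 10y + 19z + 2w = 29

Row-reduce:
R1 ← R1 / (-3).
R2 ← R2 + 7·R1.
R3 ← R3 + 18·R1.
R2 ← R2 / (25/3).
R1 ← R1 − 4/3·R2.
R3 ← R3 − 14·R2.
R3 ← R3 / (-693/25).
R1 ← R1 + 16/25·R3.
R2 ← R2 + 88/25·R3.
Rank is 3 with 4 unknowns, leaving w free.

infinitely many solutions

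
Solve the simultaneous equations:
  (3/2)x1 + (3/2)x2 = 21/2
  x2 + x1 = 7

Row-reduce:
R1 ← R1 / (3/2).
R2 ← R2 − 1·R1.
Rank is 1 with 2 unknowns, leaving x2 free.

infinitely many solutions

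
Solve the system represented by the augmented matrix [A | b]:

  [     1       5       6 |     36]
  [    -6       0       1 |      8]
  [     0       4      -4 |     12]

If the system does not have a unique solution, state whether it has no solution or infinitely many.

x_1 = -1, x_2 = 5, x_3 = 2

Row-reduce the augmented matrix:
R2 ← R2 + 6·R1.
R2 ← R2 / (30).
R1 ← R1 − 5·R2.
R3 ← R3 − 4·R2.
R3 ← R3 / (-134/15).
R1 ← R1 + 1/6·R3.
R2 ← R2 − 37/30·R3.
Reading off the reduced rows gives x_1 = -1, x_2 = 5, x_3 = 2.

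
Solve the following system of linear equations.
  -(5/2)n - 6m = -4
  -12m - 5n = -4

no solution

Row-reduce:
R1 ← R1 / (-6).
R2 ← R2 + 12·R1.
Row 2 reduces to 0 = 4, a contradiction. The system is inconsistent.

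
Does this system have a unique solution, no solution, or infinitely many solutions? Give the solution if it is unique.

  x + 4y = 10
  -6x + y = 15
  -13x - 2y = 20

Row-reduce the augmented matrix:
R2 ← R2 + 6·R1.
R3 ← R3 + 13·R1.
R2 ← R2 / (25).
R1 ← R1 − 4·R2.
R3 ← R3 − 50·R2.
R3 reduces to 0 = 0, so the extra equation is consistent.
Reading off the reduced rows gives x = -2, y = 3.

x = -2, y = 3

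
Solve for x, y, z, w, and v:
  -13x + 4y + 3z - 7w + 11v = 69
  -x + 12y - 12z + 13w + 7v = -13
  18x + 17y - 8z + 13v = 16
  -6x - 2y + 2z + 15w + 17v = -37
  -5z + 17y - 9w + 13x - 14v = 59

x = -2, y = 4, z = 2, w = -3, v = 0

Row-reduce the augmented matrix:
R1 ← R1 / (-13).
R2 ← R2 + 1·R1.
R3 ← R3 − 18·R1.
R4 ← R4 + 6·R1.
R5 ← R5 − 13·R1.
R2 ← R2 / (152/13).
R1 ← R1 + 4/13·R2.
R3 ← R3 − 293/13·R2.
R4 ← R4 + 50/13·R2.
R5 ← R5 − 21·R2.
R3 ← R3 / (2999/152).
R1 ← R1 + 21/38·R3.
R2 ← R2 + 159/152·R3.
R4 ← R4 + 259/76·R3.
R5 ← R5 − 3035/152·R3.
R4 ← R4 / (49491/2999).
R1 ← R1 + 323/2999·R4.
R2 ← R2 + 2218/2999·R4.
R3 ← R3 + 5440/2999·R4.
R5 ← R5 + 12286/2999·R4.
R5 ← R5 / (-436400/16497).
R1 ← R1 + 1918/16497·R5.
R2 ← R2 − 35401/16497·R5.
R3 ← R3 − 44104/16497·R5.
R4 ← R4 − 16769/16497·R5.
Reading off the reduced rows gives x = -2, y = 4, z = 2, w = -3, v = 0.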